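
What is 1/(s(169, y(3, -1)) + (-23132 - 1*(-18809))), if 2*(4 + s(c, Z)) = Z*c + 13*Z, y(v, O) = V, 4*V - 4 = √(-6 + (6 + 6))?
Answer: -11296/47841575 - 182*√6/143524725 ≈ -0.00023922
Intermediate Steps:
V = 1 + √6/4 (V = 1 + √(-6 + (6 + 6))/4 = 1 + √(-6 + 12)/4 = 1 + √6/4 ≈ 1.6124)
y(v, O) = 1 + √6/4
s(c, Z) = -4 + 13*Z/2 + Z*c/2 (s(c, Z) = -4 + (Z*c + 13*Z)/2 = -4 + (13*Z + Z*c)/2 = -4 + (13*Z/2 + Z*c/2) = -4 + 13*Z/2 + Z*c/2)
1/(s(169, y(3, -1)) + (-23132 - 1*(-18809))) = 1/((-4 + 13*(1 + √6/4)/2 + (½)*(1 + √6/4)*169) + (-23132 - 1*(-18809))) = 1/((-4 + (13/2 + 13*√6/8) + (169/2 + 169*√6/8)) + (-23132 + 18809)) = 1/((87 + 91*√6/4) - 4323) = 1/(-4236 + 91*√6/4)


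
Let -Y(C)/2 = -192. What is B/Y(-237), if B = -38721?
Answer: -12907/128 ≈ -100.84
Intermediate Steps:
Y(C) = 384 (Y(C) = -2*(-192) = 384)
B/Y(-237) = -38721/384 = -38721*1/384 = -12907/128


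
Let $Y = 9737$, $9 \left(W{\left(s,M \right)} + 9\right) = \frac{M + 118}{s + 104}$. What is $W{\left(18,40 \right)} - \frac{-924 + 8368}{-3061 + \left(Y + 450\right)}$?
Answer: $- \frac{19366684}{1956087} \approx -9.9007$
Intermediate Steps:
$W{\left(s,M \right)} = -9 + \frac{118 + M}{9 \left(104 + s\right)}$ ($W{\left(s,M \right)} = -9 + \frac{\left(M + 118\right) \frac{1}{s + 104}}{9} = -9 + \frac{\left(118 + M\right) \frac{1}{104 + s}}{9} = -9 + \frac{\frac{1}{104 + s} \left(118 + M\right)}{9} = -9 + \frac{118 + M}{9 \left(104 + s\right)}$)
$W{\left(18,40 \right)} - \frac{-924 + 8368}{-3061 + \left(Y + 450\right)} = \frac{-8306 + 40 - 1458}{9 \left(104 + 18\right)} - \frac{-924 + 8368}{-3061 + \left(9737 + 450\right)} = \frac{-8306 + 40 - 1458}{9 \cdot 122} - \frac{7444}{-3061 + 10187} = \frac{1}{9} \cdot \frac{1}{122} \left(-9724\right) - \frac{7444}{7126} = - \frac{4862}{549} - 7444 \cdot \frac{1}{7126} = - \frac{4862}{549} - \frac{3722}{3563} = - \frac{19366684}{1956087}$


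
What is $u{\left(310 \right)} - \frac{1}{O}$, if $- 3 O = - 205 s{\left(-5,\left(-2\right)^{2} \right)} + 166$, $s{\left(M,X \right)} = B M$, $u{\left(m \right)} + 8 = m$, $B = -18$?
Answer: $\frac{5521765}{18284} \approx 302.0$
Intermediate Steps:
$u{\left(m \right)} = -8 + m$
$s{\left(M,X \right)} = - 18 M$
$O = \frac{18284}{3}$ ($O = - \frac{- 205 \left(\left(-18\right) \left(-5\right)\right) + 166}{3} = - \frac{\left(-205\right) 90 + 166}{3} = - \frac{-18450 + 166}{3} = \left(- \frac{1}{3}\right) \left(-18284\right) = \frac{18284}{3} \approx 6094.7$)
$u{\left(310 \right)} - \frac{1}{O} = \left(-8 + 310\right) - \frac{1}{\frac{18284}{3}} = 302 - \frac{3}{18284} = \frac{5521765}{18284}$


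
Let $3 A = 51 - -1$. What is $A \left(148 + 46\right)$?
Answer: $\frac{10088}{3} \approx 3362.7$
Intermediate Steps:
$A = \frac{52}{3}$ ($A = \frac{51 - -1}{3} = \frac{51 + 1}{3} = \frac{1}{3} \cdot 52 = \frac{52}{3} \approx 17.333$)
$A \left(148 + 46\right) = \frac{52 \left(148 + 46\right)}{3} = \frac{52}{3} \cdot 194 = \frac{10088}{3}$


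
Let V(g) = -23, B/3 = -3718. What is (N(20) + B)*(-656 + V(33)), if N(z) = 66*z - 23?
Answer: 6692903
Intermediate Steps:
N(z) = -23 + 66*z
B = -11154 (B = 3*(-3718) = -11154)
(N(20) + B)*(-656 + V(33)) = ((-23 + 66*20) - 11154)*(-656 - 23) = ((-23 + 1320) - 11154)*(-679) = (1297 - 11154)*(-679) = -9857*(-679) = 6692903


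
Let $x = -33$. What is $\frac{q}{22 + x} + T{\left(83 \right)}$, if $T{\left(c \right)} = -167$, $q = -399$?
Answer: $- \frac{1438}{11} \approx -130.73$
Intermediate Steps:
$\frac{q}{22 + x} + T{\left(83 \right)} = - \frac{399}{22 - 33} - 167 = - \frac{399}{-11} - 167 = \left(-399\right) \left(- \frac{1}{11}\right) - 167 = \frac{399}{11} - 167 = - \frac{1438}{11}$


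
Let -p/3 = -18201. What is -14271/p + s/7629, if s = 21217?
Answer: 38875496/15428381 ≈ 2.5197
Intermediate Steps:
p = 54603 (p = -3*(-18201) = 54603)
-14271/p + s/7629 = -14271/54603 + 21217/7629 = -14271*1/54603 + 21217*(1/7629) = -4757/18201 + 21217/7629 = 38875496/15428381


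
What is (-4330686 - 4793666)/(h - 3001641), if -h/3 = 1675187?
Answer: 4562176/4013601 ≈ 1.1367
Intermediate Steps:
h = -5025561 (h = -3*1675187 = -5025561)
(-4330686 - 4793666)/(h - 3001641) = (-4330686 - 4793666)/(-5025561 - 3001641) = -9124352/(-8027202) = -9124352*(-1/8027202) = 4562176/4013601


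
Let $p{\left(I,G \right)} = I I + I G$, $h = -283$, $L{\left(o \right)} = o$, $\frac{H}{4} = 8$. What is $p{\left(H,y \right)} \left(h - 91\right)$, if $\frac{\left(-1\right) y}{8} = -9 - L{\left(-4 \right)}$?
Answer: $-861696$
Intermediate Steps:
$H = 32$ ($H = 4 \cdot 8 = 32$)
$y = 40$ ($y = - 8 \left(-9 - -4\right) = - 8 \left(-9 + 4\right) = \left(-8\right) \left(-5\right) = 40$)
$p{\left(I,G \right)} = I^{2} + G I$
$p{\left(H,y \right)} \left(h - 91\right) = 32 \left(40 + 32\right) \left(-283 - 91\right) = 32 \cdot 72 \left(-374\right) = 2304 \left(-374\right) = -861696$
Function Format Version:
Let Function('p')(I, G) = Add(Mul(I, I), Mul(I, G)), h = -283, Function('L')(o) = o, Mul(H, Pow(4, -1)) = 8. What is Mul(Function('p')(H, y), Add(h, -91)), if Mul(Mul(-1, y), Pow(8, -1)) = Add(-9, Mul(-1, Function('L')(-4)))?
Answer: -861696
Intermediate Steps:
H = 32 (H = Mul(4, 8) = 32)
y = 40 (y = Mul(-8, Add(-9, Mul(-1, -4))) = Mul(-8, Add(-9, 4)) = Mul(-8, -5) = 40)
Function('p')(I, G) = Add(Pow(I, 2), Mul(G, I))
Mul(Function('p')(H, y), Add(h, -91)) = Mul(Mul(32, Add(40, 32)), Add(-283, -91)) = Mul(Mul(32, 72), -374) = Mul(2304, -374) = -861696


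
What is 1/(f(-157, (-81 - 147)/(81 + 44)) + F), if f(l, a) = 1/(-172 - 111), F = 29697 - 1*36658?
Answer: -283/1969964 ≈ -0.00014366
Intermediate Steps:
F = -6961 (F = 29697 - 36658 = -6961)
f(l, a) = -1/283 (f(l, a) = 1/(-283) = -1/283)
1/(f(-157, (-81 - 147)/(81 + 44)) + F) = 1/(-1/283 - 6961) = 1/(-1969964/283) = -283/1969964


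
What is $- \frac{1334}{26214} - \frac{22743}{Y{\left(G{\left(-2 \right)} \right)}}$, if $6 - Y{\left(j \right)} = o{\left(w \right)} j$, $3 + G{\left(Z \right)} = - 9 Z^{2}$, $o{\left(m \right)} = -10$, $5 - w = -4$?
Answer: $\frac{99278791}{1677696} \approx 59.176$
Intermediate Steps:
$w = 9$ ($w = 5 - -4 = 5 + 4 = 9$)
$G{\left(Z \right)} = -3 - 9 Z^{2}$
$Y{\left(j \right)} = 6 + 10 j$ ($Y{\left(j \right)} = 6 - - 10 j = 6 + 10 j$)
$- \frac{1334}{26214} - \frac{22743}{Y{\left(G{\left(-2 \right)} \right)}} = - \frac{1334}{26214} - \frac{22743}{6 + 10 \left(-3 - 9 \left(-2\right)^{2}\right)} = \left(-1334\right) \frac{1}{26214} - \frac{22743}{6 + 10 \left(-3 - 36\right)} = - \frac{667}{13107} - \frac{22743}{6 + 10 \left(-3 - 36\right)} = - \frac{667}{13107} - \frac{22743}{6 + 10 \left(-39\right)} = - \frac{667}{13107} - \frac{22743}{6 - 390} = - \frac{667}{13107} - \frac{22743}{-384} = - \frac{667}{13107} - - \frac{7581}{128} = - \frac{667}{13107} + \frac{7581}{128} = \frac{99278791}{1677696}$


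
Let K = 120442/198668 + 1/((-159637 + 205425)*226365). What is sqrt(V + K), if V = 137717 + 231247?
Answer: sqrt(24444574251279424690468217154359745)/257394276196770 ≈ 607.42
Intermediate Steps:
K = 312089329118177/514788552393540 (K = 120442*(1/198668) + (1/226365)/45788 = 60221/99334 + (1/45788)*(1/226365) = 60221/99334 + 1/10364800620 = 312089329118177/514788552393540 ≈ 0.60625)
V = 368964
sqrt(V + K) = sqrt(368964 + 312089329118177/514788552393540) = sqrt(189938755534659210737/514788552393540) = sqrt(24444574251279424690468217154359745)/257394276196770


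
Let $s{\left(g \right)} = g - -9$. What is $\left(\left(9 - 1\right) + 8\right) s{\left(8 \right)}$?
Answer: $272$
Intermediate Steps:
$s{\left(g \right)} = 9 + g$ ($s{\left(g \right)} = g + 9 = 9 + g$)
$\left(\left(9 - 1\right) + 8\right) s{\left(8 \right)} = \left(\left(9 - 1\right) + 8\right) \left(9 + 8\right) = \left(8 + 8\right) 17 = 16 \cdot 17 = 272$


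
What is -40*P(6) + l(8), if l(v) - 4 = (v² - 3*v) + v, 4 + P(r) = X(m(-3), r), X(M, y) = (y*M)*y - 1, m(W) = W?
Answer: 4572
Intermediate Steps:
X(M, y) = -1 + M*y² (X(M, y) = (M*y)*y - 1 = M*y² - 1 = -1 + M*y²)
P(r) = -5 - 3*r² (P(r) = -4 + (-1 - 3*r²) = -5 - 3*r²)
l(v) = 4 + v² - 2*v (l(v) = 4 + ((v² - 3*v) + v) = 4 + (v² - 2*v) = 4 + v² - 2*v)
-40*P(6) + l(8) = -40*(-5 - 3*6²) + (4 + 8² - 2*8) = -40*(-5 - 3*36) + (4 + 64 - 16) = -40*(-5 - 108) + 52 = -40*(-113) + 52 = 4520 + 52 = 4572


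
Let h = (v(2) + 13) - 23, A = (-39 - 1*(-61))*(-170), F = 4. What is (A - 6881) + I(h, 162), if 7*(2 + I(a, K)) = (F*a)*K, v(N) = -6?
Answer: -84729/7 ≈ -12104.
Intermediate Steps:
A = -3740 (A = (-39 + 61)*(-170) = 22*(-170) = -3740)
h = -16 (h = (-6 + 13) - 23 = 7 - 23 = -16)
I(a, K) = -2 + 4*K*a/7 (I(a, K) = -2 + ((4*a)*K)/7 = -2 + (4*K*a)/7 = -2 + 4*K*a/7)
(A - 6881) + I(h, 162) = (-3740 - 6881) + (-2 + (4/7)*162*(-16)) = -10621 + (-2 - 10368/7) = -10621 - 10382/7 = -84729/7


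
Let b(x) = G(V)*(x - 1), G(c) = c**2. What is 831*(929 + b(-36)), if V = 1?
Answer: 741252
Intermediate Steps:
b(x) = -1 + x (b(x) = 1**2*(x - 1) = 1*(-1 + x) = -1 + x)
831*(929 + b(-36)) = 831*(929 + (-1 - 36)) = 831*(929 - 37) = 831*892 = 741252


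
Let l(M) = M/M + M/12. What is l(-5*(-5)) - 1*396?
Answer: -4715/12 ≈ -392.92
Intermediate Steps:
l(M) = 1 + M/12 (l(M) = 1 + M*(1/12) = 1 + M/12)
l(-5*(-5)) - 1*396 = (1 + (-5*(-5))/12) - 1*396 = (1 + (1/12)*25) - 396 = (1 + 25/12) - 396 = 37/12 - 396 = -4715/12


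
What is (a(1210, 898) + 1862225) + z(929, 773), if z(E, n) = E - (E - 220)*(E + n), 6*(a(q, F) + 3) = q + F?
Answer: 1970353/3 ≈ 6.5678e+5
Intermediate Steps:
a(q, F) = -3 + F/6 + q/6 (a(q, F) = -3 + (q + F)/6 = -3 + (F + q)/6 = -3 + (F/6 + q/6) = -3 + F/6 + q/6)
z(E, n) = E - (-220 + E)*(E + n)
(a(1210, 898) + 1862225) + z(929, 773) = ((-3 + (⅙)*898 + (⅙)*1210) + 1862225) + (-1*929² + 220*773 + 221*929 - 1*929*773) = ((-3 + 449/3 + 605/3) + 1862225) + (-1*863041 + 170060 + 205309 - 718117) = (1045/3 + 1862225) + (-863041 + 170060 + 205309 - 718117) = 5587720/3 - 1205789 = 1970353/3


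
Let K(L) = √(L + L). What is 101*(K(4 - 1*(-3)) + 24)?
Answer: 2424 + 101*√14 ≈ 2801.9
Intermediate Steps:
K(L) = √2*√L (K(L) = √(2*L) = √2*√L)
101*(K(4 - 1*(-3)) + 24) = 101*(√2*√(4 - 1*(-3)) + 24) = 101*(√2*√(4 + 3) + 24) = 101*(√2*√7 + 24) = 101*(√14 + 24) = 101*(24 + √14) = 2424 + 101*√14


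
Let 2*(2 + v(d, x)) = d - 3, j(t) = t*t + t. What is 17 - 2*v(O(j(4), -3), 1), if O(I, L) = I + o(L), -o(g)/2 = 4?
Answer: 12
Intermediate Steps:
j(t) = t + t**2 (j(t) = t**2 + t = t + t**2)
o(g) = -8 (o(g) = -2*4 = -8)
O(I, L) = -8 + I (O(I, L) = I - 8 = -8 + I)
v(d, x) = -7/2 + d/2 (v(d, x) = -2 + (d - 3)/2 = -2 + (-3 + d)/2 = -2 + (-3/2 + d/2) = -7/2 + d/2)
17 - 2*v(O(j(4), -3), 1) = 17 - 2*(-7/2 + (-8 + 4*(1 + 4))/2) = 17 - 2*(-7/2 + (-8 + 4*5)/2) = 17 - 2*(-7/2 + (-8 + 20)/2) = 17 - 2*(-7/2 + (1/2)*12) = 17 - 2*(-7/2 + 6) = 17 - 2*5/2 = 17 - 5 = 12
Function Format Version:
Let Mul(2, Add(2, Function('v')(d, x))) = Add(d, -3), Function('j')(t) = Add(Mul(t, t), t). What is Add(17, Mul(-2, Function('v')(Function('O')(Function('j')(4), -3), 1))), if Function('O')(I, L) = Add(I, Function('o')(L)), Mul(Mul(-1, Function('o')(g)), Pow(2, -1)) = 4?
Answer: 12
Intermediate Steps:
Function('j')(t) = Add(t, Pow(t, 2)) (Function('j')(t) = Add(Pow(t, 2), t) = Add(t, Pow(t, 2)))
Function('o')(g) = -8 (Function('o')(g) = Mul(-2, 4) = -8)
Function('O')(I, L) = Add(-8, I) (Function('O')(I, L) = Add(I, -8) = Add(-8, I))
Function('v')(d, x) = Add(Rational(-7, 2), Mul(Rational(1, 2), d)) (Function('v')(d, x) = Add(-2, Mul(Rational(1, 2), Add(d, -3))) = Add(-2, Mul(Rational(1, 2), Add(-3, d))) = Add(-2, Add(Rational(-3, 2), Mul(Rational(1, 2), d))) = Add(Rational(-7, 2), Mul(Rational(1, 2), d)))
Add(17, Mul(-2, Function('v')(Function('O')(Function('j')(4), -3), 1))) = Add(17, Mul(-2, Add(Rational(-7, 2), Mul(Rational(1, 2), Add(-8, Mul(4, Add(1, 4))))))) = Add(17, Mul(-2, Add(Rational(-7, 2), Mul(Rational(1, 2), Add(-8, Mul(4, 5)))))) = Add(17, Mul(-2, Add(Rational(-7, 2), Mul(Rational(1, 2), Add(-8, 20))))) = Add(17, Mul(-2, Add(Rational(-7, 2), Mul(Rational(1, 2), 12)))) = Add(17, Mul(-2, Add(Rational(-7, 2), 6))) = Add(17, Mul(-2, Rational(5, 2))) = Add(17, -5) = 12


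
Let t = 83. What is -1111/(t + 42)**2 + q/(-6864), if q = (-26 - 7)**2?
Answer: -746713/3250000 ≈ -0.22976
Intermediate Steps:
q = 1089 (q = (-33)**2 = 1089)
-1111/(t + 42)**2 + q/(-6864) = -1111/(83 + 42)**2 + 1089/(-6864) = -1111/(125**2) + 1089*(-1/6864) = -1111/15625 - 33/208 = -746713/3250000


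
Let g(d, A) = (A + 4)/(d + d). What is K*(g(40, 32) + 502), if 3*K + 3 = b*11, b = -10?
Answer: -1135537/60 ≈ -18926.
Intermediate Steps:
K = -113/3 (K = -1 + (-10*11)/3 = -1 + (⅓)*(-110) = -1 - 110/3 = -113/3 ≈ -37.667)
g(d, A) = (4 + A)/(2*d) (g(d, A) = (4 + A)/((2*d)) = (4 + A)*(1/(2*d)) = (4 + A)/(2*d))
K*(g(40, 32) + 502) = -113*((½)*(4 + 32)/40 + 502)/3 = -113*((½)*(1/40)*36 + 502)/3 = -113*(9/20 + 502)/3 = -113/3*10049/20 = -1135537/60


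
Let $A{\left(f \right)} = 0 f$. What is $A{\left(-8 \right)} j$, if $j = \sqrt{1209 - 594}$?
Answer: $0$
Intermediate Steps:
$A{\left(f \right)} = 0$
$j = \sqrt{615} \approx 24.799$
$A{\left(-8 \right)} j = 0 \sqrt{615} = 0$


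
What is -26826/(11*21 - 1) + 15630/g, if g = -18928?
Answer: -127839357/1088360 ≈ -117.46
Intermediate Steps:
-26826/(11*21 - 1) + 15630/g = -26826/(11*21 - 1) + 15630/(-18928) = -26826/(231 - 1) + 15630*(-1/18928) = -26826/230 - 7815/9464 = -26826*1/230 - 7815/9464 = -13413/115 - 7815/9464 = -127839357/1088360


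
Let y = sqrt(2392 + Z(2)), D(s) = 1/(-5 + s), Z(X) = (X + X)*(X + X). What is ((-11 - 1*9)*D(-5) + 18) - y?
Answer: 20 - 2*sqrt(602) ≈ -29.071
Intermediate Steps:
Z(X) = 4*X**2 (Z(X) = (2*X)*(2*X) = 4*X**2)
y = 2*sqrt(602) (y = sqrt(2392 + 4*2**2) = sqrt(2392 + 4*4) = sqrt(2392 + 16) = sqrt(2408) = 2*sqrt(602) ≈ 49.071)
((-11 - 1*9)*D(-5) + 18) - y = ((-11 - 1*9)/(-5 - 5) + 18) - 2*sqrt(602) = ((-11 - 9)/(-10) + 18) - 2*sqrt(602) = (-20*(-1/10) + 18) - 2*sqrt(602) = (2 + 18) - 2*sqrt(602) = 20 - 2*sqrt(602)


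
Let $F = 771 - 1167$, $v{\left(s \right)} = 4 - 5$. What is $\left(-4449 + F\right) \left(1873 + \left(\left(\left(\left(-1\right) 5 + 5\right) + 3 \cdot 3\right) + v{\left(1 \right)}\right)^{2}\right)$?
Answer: $-9384765$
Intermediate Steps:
$v{\left(s \right)} = -1$ ($v{\left(s \right)} = 4 - 5 = -1$)
$F = -396$ ($F = 771 - 1167 = -396$)
$\left(-4449 + F\right) \left(1873 + \left(\left(\left(\left(-1\right) 5 + 5\right) + 3 \cdot 3\right) + v{\left(1 \right)}\right)^{2}\right) = \left(-4449 - 396\right) \left(1873 + \left(\left(\left(\left(-1\right) 5 + 5\right) + 3 \cdot 3\right) - 1\right)^{2}\right) = - 4845 \left(1873 + \left(\left(\left(-5 + 5\right) + 9\right) - 1\right)^{2}\right) = - 4845 \left(1873 + \left(\left(0 + 9\right) - 1\right)^{2}\right) = - 4845 \left(1873 + \left(9 - 1\right)^{2}\right) = - 4845 \left(1873 + 8^{2}\right) = - 4845 \left(1873 + 64\right) = \left(-4845\right) 1937 = -9384765$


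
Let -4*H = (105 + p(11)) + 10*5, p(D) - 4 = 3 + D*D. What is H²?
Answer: 80089/16 ≈ 5005.6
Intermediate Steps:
p(D) = 7 + D² (p(D) = 4 + (3 + D*D) = 4 + (3 + D²) = 7 + D²)
H = -283/4 (H = -((105 + (7 + 11²)) + 10*5)/4 = -((105 + (7 + 121)) + 50)/4 = -((105 + 128) + 50)/4 = -(233 + 50)/4 = -¼*283 = -283/4 ≈ -70.750)
H² = (-283/4)² = 80089/16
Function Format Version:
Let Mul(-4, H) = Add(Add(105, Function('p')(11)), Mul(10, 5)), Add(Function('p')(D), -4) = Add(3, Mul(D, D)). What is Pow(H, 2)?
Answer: Rational(80089, 16) ≈ 5005.6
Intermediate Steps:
Function('p')(D) = Add(7, Pow(D, 2)) (Function('p')(D) = Add(4, Add(3, Mul(D, D))) = Add(4, Add(3, Pow(D, 2))) = Add(7, Pow(D, 2)))
H = Rational(-283, 4) (H = Mul(Rational(-1, 4), Add(Add(105, Add(7, Pow(11, 2))), Mul(10, 5))) = Mul(Rational(-1, 4), Add(Add(105, Add(7, 121)), 50)) = Mul(Rational(-1, 4), Add(Add(105, 128), 50)) = Mul(Rational(-1, 4), Add(233, 50)) = Mul(Rational(-1, 4), 283) = Rational(-283, 4) ≈ -70.750)
Pow(H, 2) = Pow(Rational(-283, 4), 2) = Rational(80089, 16)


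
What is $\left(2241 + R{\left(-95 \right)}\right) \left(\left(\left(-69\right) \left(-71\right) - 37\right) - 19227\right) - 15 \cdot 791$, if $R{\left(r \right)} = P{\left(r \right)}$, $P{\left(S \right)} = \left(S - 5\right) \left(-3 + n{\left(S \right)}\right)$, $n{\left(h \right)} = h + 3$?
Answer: $-168671330$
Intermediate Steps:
$n{\left(h \right)} = 3 + h$
$P{\left(S \right)} = S \left(-5 + S\right)$ ($P{\left(S \right)} = \left(S - 5\right) \left(-3 + \left(3 + S\right)\right) = \left(-5 + S\right) S = S \left(-5 + S\right)$)
$R{\left(r \right)} = r \left(-5 + r\right)$
$\left(2241 + R{\left(-95 \right)}\right) \left(\left(\left(-69\right) \left(-71\right) - 37\right) - 19227\right) - 15 \cdot 791 = \left(2241 - 95 \left(-5 - 95\right)\right) \left(\left(\left(-69\right) \left(-71\right) - 37\right) - 19227\right) - 15 \cdot 791 = \left(2241 - -9500\right) \left(\left(4899 - 37\right) - 19227\right) - 11865 = \left(2241 + 9500\right) \left(4862 - 19227\right) - 11865 = 11741 \left(-14365\right) - 11865 = -168659465 - 11865 = -168671330$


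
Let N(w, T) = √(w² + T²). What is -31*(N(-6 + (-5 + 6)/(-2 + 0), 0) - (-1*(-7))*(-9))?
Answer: -4309/2 ≈ -2154.5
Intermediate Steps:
N(w, T) = √(T² + w²)
-31*(N(-6 + (-5 + 6)/(-2 + 0), 0) - (-1*(-7))*(-9)) = -31*(√(0² + (-6 + (-5 + 6)/(-2 + 0))²) - (-1*(-7))*(-9)) = -31*(√(0 + (-6 + 1/(-2))²) - 7*(-9)) = -31*(√(0 + (-6 + 1*(-½))²) - 1*(-63)) = -31*(√(0 + (-6 - ½)²) + 63) = -31*(√(0 + (-13/2)²) + 63) = -31*(√(0 + 169/4) + 63) = -31*(√(169/4) + 63) = -31*(13/2 + 63) = -31*139/2 = -4309/2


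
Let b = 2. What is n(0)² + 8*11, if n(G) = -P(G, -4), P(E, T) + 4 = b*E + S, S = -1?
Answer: 113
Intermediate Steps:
P(E, T) = -5 + 2*E (P(E, T) = -4 + (2*E - 1) = -4 + (-1 + 2*E) = -5 + 2*E)
n(G) = 5 - 2*G (n(G) = -(-5 + 2*G) = 5 - 2*G)
n(0)² + 8*11 = (5 - 2*0)² + 8*11 = (5 + 0)² + 88 = 5² + 88 = 25 + 88 = 113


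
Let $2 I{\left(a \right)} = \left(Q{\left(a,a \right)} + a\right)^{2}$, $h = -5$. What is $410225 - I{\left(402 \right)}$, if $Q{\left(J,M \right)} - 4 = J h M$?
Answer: $-326119776273$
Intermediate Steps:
$Q{\left(J,M \right)} = 4 - 5 J M$ ($Q{\left(J,M \right)} = 4 + J \left(-5\right) M = 4 + - 5 J M = 4 - 5 J M$)
$I{\left(a \right)} = \frac{\left(4 + a - 5 a^{2}\right)^{2}}{2}$ ($I{\left(a \right)} = \frac{\left(\left(4 - 5 a a\right) + a\right)^{2}}{2} = \frac{\left(\left(4 - 5 a^{2}\right) + a\right)^{2}}{2} = \frac{\left(4 + a - 5 a^{2}\right)^{2}}{2}$)
$410225 - I{\left(402 \right)} = 410225 - \frac{\left(4 + 402 - 5 \cdot 402^{2}\right)^{2}}{2} = 410225 - \frac{\left(4 + 402 - 808020\right)^{2}}{2} = 410225 - \frac{\left(-807614\right)^{2}}{2} = 410225 - \frac{1}{2} \cdot 652240372996 = 410225 - 326120186498 = -326119776273$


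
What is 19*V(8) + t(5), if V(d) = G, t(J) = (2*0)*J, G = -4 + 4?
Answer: 0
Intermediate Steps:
G = 0
t(J) = 0 (t(J) = 0*J = 0)
V(d) = 0
19*V(8) + t(5) = 19*0 + 0 = 0 + 0 = 0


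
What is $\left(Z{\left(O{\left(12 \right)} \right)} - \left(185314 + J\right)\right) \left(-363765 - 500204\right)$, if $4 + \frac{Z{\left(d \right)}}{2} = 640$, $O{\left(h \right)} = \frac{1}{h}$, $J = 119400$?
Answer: $262164481298$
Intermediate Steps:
$Z{\left(d \right)} = 1272$ ($Z{\left(d \right)} = -8 + 2 \cdot 640 = -8 + 1280 = 1272$)
$\left(Z{\left(O{\left(12 \right)} \right)} - \left(185314 + J\right)\right) \left(-363765 - 500204\right) = \left(1272 - 304714\right) \left(-363765 - 500204\right) = \left(1272 - 304714\right) \left(-863969\right) = \left(-303442\right) \left(-863969\right) = 262164481298$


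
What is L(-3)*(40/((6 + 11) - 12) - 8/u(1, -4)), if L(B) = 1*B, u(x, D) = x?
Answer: 0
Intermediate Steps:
L(B) = B
L(-3)*(40/((6 + 11) - 12) - 8/u(1, -4)) = -3*(40/((6 + 11) - 12) - 8/1) = -3*(40/(17 - 12) - 8*1) = -3*(40/5 - 8) = -3*(40*(⅕) - 8) = -3*(8 - 8) = -3*0 = 0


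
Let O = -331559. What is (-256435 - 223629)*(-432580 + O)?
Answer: 366835624896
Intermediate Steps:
(-256435 - 223629)*(-432580 + O) = (-256435 - 223629)*(-432580 - 331559) = -480064*(-764139) = 366835624896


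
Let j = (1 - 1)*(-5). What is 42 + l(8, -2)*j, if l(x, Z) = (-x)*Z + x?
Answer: 42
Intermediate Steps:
l(x, Z) = x - Z*x (l(x, Z) = -Z*x + x = x - Z*x)
j = 0 (j = 0*(-5) = 0)
42 + l(8, -2)*j = 42 + (8*(1 - 1*(-2)))*0 = 42 + (8*(1 + 2))*0 = 42 + (8*3)*0 = 42 + 24*0 = 42 + 0 = 42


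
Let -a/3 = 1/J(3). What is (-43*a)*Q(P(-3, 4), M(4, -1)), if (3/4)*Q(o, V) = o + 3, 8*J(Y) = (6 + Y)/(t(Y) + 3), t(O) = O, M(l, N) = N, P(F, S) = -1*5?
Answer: -5504/3 ≈ -1834.7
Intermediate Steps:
P(F, S) = -5
J(Y) = (6 + Y)/(8*(3 + Y)) (J(Y) = ((6 + Y)/(Y + 3))/8 = ((6 + Y)/(3 + Y))/8 = (6 + Y)/(8*(3 + Y)))
Q(o, V) = 4 + 4*o/3 (Q(o, V) = 4*(o + 3)/3 = 4*(3 + o)/3 = 4 + 4*o/3)
a = -16 (a = -3*8*(3 + 3)/(6 + 3) = -3/((⅛)*9/6) = -3/((⅛)*(⅙)*9) = -3/3/16 = -3*16/3 = -16)
(-43*a)*Q(P(-3, 4), M(4, -1)) = (-43*(-16))*(4 + (4/3)*(-5)) = 688*(4 - 20/3) = 688*(-8/3) = -5504/3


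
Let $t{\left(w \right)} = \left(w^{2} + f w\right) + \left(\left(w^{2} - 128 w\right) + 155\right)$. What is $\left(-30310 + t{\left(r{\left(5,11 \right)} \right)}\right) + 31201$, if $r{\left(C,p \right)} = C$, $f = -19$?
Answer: $361$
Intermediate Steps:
$t{\left(w \right)} = 155 - 147 w + 2 w^{2}$ ($t{\left(w \right)} = \left(w^{2} - 19 w\right) + \left(\left(w^{2} - 128 w\right) + 155\right) = \left(w^{2} - 19 w\right) + \left(155 + w^{2} - 128 w\right) = 155 - 147 w + 2 w^{2}$)
$\left(-30310 + t{\left(r{\left(5,11 \right)} \right)}\right) + 31201 = \left(-30310 + \left(155 - 735 + 2 \cdot 5^{2}\right)\right) + 31201 = \left(-30310 + \left(155 - 735 + 2 \cdot 25\right)\right) + 31201 = \left(-30310 + \left(155 - 735 + 50\right)\right) + 31201 = \left(-30310 - 530\right) + 31201 = -30840 + 31201 = 361$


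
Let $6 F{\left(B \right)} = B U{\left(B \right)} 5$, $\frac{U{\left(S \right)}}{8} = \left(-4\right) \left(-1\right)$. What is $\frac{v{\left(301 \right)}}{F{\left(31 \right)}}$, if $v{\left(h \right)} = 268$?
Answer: $\frac{201}{620} \approx 0.32419$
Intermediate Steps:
$U{\left(S \right)} = 32$ ($U{\left(S \right)} = 8 \left(\left(-4\right) \left(-1\right)\right) = 8 \cdot 4 = 32$)
$F{\left(B \right)} = \frac{80 B}{3}$ ($F{\left(B \right)} = \frac{B 32 \cdot 5}{6} = \frac{32 B 5}{6} = \frac{160 B}{6} = \frac{80 B}{3}$)
$\frac{v{\left(301 \right)}}{F{\left(31 \right)}} = \frac{268}{\frac{80}{3} \cdot 31} = \frac{268}{\frac{2480}{3}} = 268 \cdot \frac{3}{2480} = \frac{201}{620}$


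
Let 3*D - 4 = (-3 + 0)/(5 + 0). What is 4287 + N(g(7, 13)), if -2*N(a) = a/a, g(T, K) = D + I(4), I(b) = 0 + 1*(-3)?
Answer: 8573/2 ≈ 4286.5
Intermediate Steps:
I(b) = -3 (I(b) = 0 - 3 = -3)
D = 17/15 (D = 4/3 + ((-3 + 0)/(5 + 0))/3 = 4/3 + (-3/5)/3 = 4/3 + (-3*⅕)/3 = 4/3 + (⅓)*(-⅗) = 4/3 - ⅕ = 17/15 ≈ 1.1333)
g(T, K) = -28/15 (g(T, K) = 17/15 - 3 = -28/15)
N(a) = -½ (N(a) = -a/(2*a) = -½*1 = -½)
4287 + N(g(7, 13)) = 4287 - ½ = 8573/2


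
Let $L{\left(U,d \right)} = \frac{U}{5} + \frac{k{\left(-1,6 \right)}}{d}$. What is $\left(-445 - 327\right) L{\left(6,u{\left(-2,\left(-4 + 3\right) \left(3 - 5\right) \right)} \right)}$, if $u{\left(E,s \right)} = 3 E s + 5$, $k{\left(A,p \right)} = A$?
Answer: $- \frac{36284}{35} \approx -1036.7$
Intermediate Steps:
$u{\left(E,s \right)} = 5 + 3 E s$ ($u{\left(E,s \right)} = 3 E s + 5 = 5 + 3 E s$)
$L{\left(U,d \right)} = - \frac{1}{d} + \frac{U}{5}$ ($L{\left(U,d \right)} = \frac{U}{5} - \frac{1}{d} = - \frac{1}{d} + \frac{U}{5}$)
$\left(-445 - 327\right) L{\left(6,u{\left(-2,\left(-4 + 3\right) \left(3 - 5\right) \right)} \right)} = \left(-445 - 327\right) \left(- \frac{1}{5 + 3 \left(-2\right) \left(-4 + 3\right) \left(3 - 5\right)} + \frac{1}{5} \cdot 6\right) = - 772 \left(- \frac{1}{5 + 3 \left(-2\right) \left(\left(-1\right) \left(-2\right)\right)} + \frac{6}{5}\right) = - 772 \left(- \frac{1}{5 + 3 \left(-2\right) 2} + \frac{6}{5}\right) = - 772 \left(- \frac{1}{5 - 12} + \frac{6}{5}\right) = - 772 \left(- \frac{1}{-7} + \frac{6}{5}\right) = - 772 \left(\left(-1\right) \left(- \frac{1}{7}\right) + \frac{6}{5}\right) = - 772 \left(\frac{1}{7} + \frac{6}{5}\right) = \left(-772\right) \frac{47}{35} = - \frac{36284}{35}$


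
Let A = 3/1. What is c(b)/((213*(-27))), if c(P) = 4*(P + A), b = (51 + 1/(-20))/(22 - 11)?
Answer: -1679/316305 ≈ -0.0053082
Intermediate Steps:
b = 1019/220 (b = (51 - 1/20)/11 = (1019/20)*(1/11) = 1019/220 ≈ 4.6318)
A = 3 (A = 3*1 = 3)
c(P) = 12 + 4*P (c(P) = 4*(P + 3) = 4*(3 + P) = 12 + 4*P)
c(b)/((213*(-27))) = (12 + 4*(1019/220))/((213*(-27))) = (12 + 1019/55)/(-5751) = (1679/55)*(-1/5751) = -1679/316305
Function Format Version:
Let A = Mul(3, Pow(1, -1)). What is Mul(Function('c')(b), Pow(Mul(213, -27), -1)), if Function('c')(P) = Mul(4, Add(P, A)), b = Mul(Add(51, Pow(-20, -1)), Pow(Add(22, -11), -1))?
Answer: Rational(-1679, 316305) ≈ -0.0053082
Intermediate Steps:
b = Rational(1019, 220) (b = Mul(Add(51, Rational(-1, 20)), Pow(11, -1)) = Mul(Rational(1019, 20), Rational(1, 11)) = Rational(1019, 220) ≈ 4.6318)
A = 3 (A = Mul(3, 1) = 3)
Function('c')(P) = Add(12, Mul(4, P)) (Function('c')(P) = Mul(4, Add(P, 3)) = Mul(4, Add(3, P)) = Add(12, Mul(4, P)))
Mul(Function('c')(b), Pow(Mul(213, -27), -1)) = Mul(Add(12, Mul(4, Rational(1019, 220))), Pow(Mul(213, -27), -1)) = Mul(Add(12, Rational(1019, 55)), Pow(-5751, -1)) = Mul(Rational(1679, 55), Rational(-1, 5751)) = Rational(-1679, 316305)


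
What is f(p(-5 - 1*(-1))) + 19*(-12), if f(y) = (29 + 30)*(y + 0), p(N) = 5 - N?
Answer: 303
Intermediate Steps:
f(y) = 59*y
f(p(-5 - 1*(-1))) + 19*(-12) = 59*(5 - (-5 - 1*(-1))) + 19*(-12) = 59*(5 - (-5 + 1)) - 228 = 59*(5 - 1*(-4)) - 228 = 59*(5 + 4) - 228 = 59*9 - 228 = 531 - 228 = 303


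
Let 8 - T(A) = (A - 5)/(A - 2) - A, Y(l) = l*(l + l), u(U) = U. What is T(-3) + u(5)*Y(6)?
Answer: 1817/5 ≈ 363.40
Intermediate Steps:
Y(l) = 2*l**2 (Y(l) = l*(2*l) = 2*l**2)
T(A) = 8 + A - (-5 + A)/(-2 + A) (T(A) = 8 - ((A - 5)/(A - 2) - A) = 8 - ((-5 + A)/(-2 + A) - A) = 8 - (-A + (-5 + A)/(-2 + A)) = 8 + (A - (-5 + A)/(-2 + A)) = 8 + A - (-5 + A)/(-2 + A))
T(-3) + u(5)*Y(6) = (-11 + (-3)**2 + 5*(-3))/(-2 - 3) + 5*(2*6**2) = (-11 + 9 - 15)/(-5) + 5*(2*36) = -1/5*(-17) + 5*72 = 17/5 + 360 = 1817/5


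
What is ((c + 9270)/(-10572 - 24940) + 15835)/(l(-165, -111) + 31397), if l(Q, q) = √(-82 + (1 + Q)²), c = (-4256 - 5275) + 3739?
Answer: 8827722465837/17502884580020 - 281164521*√26814/17502884580020 ≈ 0.50173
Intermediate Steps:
c = -5792 (c = -9531 + 3739 = -5792)
((c + 9270)/(-10572 - 24940) + 15835)/(l(-165, -111) + 31397) = ((-5792 + 9270)/(-10572 - 24940) + 15835)/(√(-82 + (1 - 165)²) + 31397) = (3478/(-35512) + 15835)/(√(-82 + (-164)²) + 31397) = (3478*(-1/35512) + 15835)/(√(-82 + 26896) + 31397) = (-1739/17756 + 15835)/(√26814 + 31397) = 281164521/(17756*(31397 + √26814))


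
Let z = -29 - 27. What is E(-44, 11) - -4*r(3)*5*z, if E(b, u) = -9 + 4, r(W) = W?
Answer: -3365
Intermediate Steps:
E(b, u) = -5
z = -56
E(-44, 11) - -4*r(3)*5*z = -5 - -4*3*5*(-56) = -5 - (-12*5)*(-56) = -5 - (-60)*(-56) = -5 - 1*3360 = -5 - 3360 = -3365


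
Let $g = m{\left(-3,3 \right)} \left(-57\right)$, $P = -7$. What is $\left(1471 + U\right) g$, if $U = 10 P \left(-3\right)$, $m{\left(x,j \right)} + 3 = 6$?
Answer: $-287451$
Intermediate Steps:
$m{\left(x,j \right)} = 3$ ($m{\left(x,j \right)} = -3 + 6 = 3$)
$g = -171$ ($g = 3 \left(-57\right) = -171$)
$U = 210$ ($U = 10 \left(-7\right) \left(-3\right) = \left(-70\right) \left(-3\right) = 210$)
$\left(1471 + U\right) g = \left(1471 + 210\right) \left(-171\right) = 1681 \left(-171\right) = -287451$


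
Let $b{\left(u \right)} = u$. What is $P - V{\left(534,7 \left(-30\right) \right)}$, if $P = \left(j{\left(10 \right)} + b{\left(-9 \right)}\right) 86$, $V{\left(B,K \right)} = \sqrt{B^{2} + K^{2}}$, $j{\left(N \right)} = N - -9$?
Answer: $860 - 6 \sqrt{9146} \approx 286.19$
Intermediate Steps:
$j{\left(N \right)} = 9 + N$ ($j{\left(N \right)} = N + 9 = 9 + N$)
$P = 860$ ($P = \left(\left(9 + 10\right) - 9\right) 86 = \left(19 - 9\right) 86 = 10 \cdot 86 = 860$)
$P - V{\left(534,7 \left(-30\right) \right)} = 860 - \sqrt{534^{2} + \left(7 \left(-30\right)\right)^{2}} = 860 - \sqrt{285156 + \left(-210\right)^{2}} = 860 - \sqrt{285156 + 44100} = 860 - \sqrt{329256} = 860 - 6 \sqrt{9146}$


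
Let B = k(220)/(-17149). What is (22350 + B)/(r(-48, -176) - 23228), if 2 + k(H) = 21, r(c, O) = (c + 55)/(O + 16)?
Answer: -61324820960/63734035563 ≈ -0.96220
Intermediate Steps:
r(c, O) = (55 + c)/(16 + O)
k(H) = 19 (k(H) = -2 + 21 = 19)
B = -19/17149 (B = 19/(-17149) = 19*(-1/17149) = -19/17149 ≈ -0.0011079)
(22350 + B)/(r(-48, -176) - 23228) = (22350 - 19/17149)/((55 - 48)/(16 - 176) - 23228) = 383280131/(17149*(7/(-160) - 23228)) = 383280131/(17149*(-1/160*7 - 23228)) = 383280131/(17149*(-7/160 - 23228)) = 383280131/(17149*(-3716487/160)) = (383280131/17149)*(-160/3716487) = -61324820960/63734035563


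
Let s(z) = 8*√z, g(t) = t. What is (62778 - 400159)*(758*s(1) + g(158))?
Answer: -2099184582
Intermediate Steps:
(62778 - 400159)*(758*s(1) + g(158)) = (62778 - 400159)*(758*(8*√1) + 158) = -337381*(758*(8*1) + 158) = -337381*(758*8 + 158) = -337381*(6064 + 158) = -337381*6222 = -2099184582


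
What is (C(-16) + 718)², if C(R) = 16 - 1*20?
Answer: 509796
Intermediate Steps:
C(R) = -4 (C(R) = 16 - 20 = -4)
(C(-16) + 718)² = (-4 + 718)² = 714² = 509796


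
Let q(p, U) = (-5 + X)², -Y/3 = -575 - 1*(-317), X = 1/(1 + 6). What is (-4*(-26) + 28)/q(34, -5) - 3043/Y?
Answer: 372131/223686 ≈ 1.6636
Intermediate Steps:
X = ⅐ (X = 1/7 = ⅐ ≈ 0.14286)
Y = 774 (Y = -3*(-575 - 1*(-317)) = -3*(-575 + 317) = -3*(-258) = 774)
q(p, U) = 1156/49 (q(p, U) = (-5 + ⅐)² = (-34/7)² = 1156/49)
(-4*(-26) + 28)/q(34, -5) - 3043/Y = (-4*(-26) + 28)/(1156/49) - 3043/774 = (104 + 28)*(49/1156) - 3043*1/774 = 132*(49/1156) - 3043/774 = 1617/289 - 3043/774 = 372131/223686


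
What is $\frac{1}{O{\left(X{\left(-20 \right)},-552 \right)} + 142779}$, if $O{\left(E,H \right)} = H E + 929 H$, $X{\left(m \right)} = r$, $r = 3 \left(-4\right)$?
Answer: $- \frac{1}{363405} \approx -2.7518 \cdot 10^{-6}$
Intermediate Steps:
$r = -12$
$X{\left(m \right)} = -12$
$O{\left(E,H \right)} = 929 H + E H$ ($O{\left(E,H \right)} = E H + 929 H = 929 H + E H$)
$\frac{1}{O{\left(X{\left(-20 \right)},-552 \right)} + 142779} = \frac{1}{- 552 \left(929 - 12\right) + 142779} = \frac{1}{\left(-552\right) 917 + 142779} = \frac{1}{-506184 + 142779} = \frac{1}{-363405} = - \frac{1}{363405}$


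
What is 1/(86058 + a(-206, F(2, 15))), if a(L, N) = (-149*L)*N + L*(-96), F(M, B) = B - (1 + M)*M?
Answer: 1/382080 ≈ 2.6173e-6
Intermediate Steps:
F(M, B) = B - M*(1 + M)
a(L, N) = -96*L - 149*L*N (a(L, N) = -149*L*N - 96*L = -96*L - 149*L*N)
1/(86058 + a(-206, F(2, 15))) = 1/(86058 - 1*(-206)*(96 + 149*(15 - 1*2 - 1*2²))) = 1/(86058 - 1*(-206)*(96 + 149*(15 - 2 - 1*4))) = 1/(86058 - 1*(-206)*(96 + 149*(15 - 2 - 4))) = 1/(86058 - 1*(-206)*(96 + 149*9)) = 1/(86058 - 1*(-206)*(96 + 1341)) = 1/(86058 - 1*(-206)*1437) = 1/(86058 + 296022) = 1/382080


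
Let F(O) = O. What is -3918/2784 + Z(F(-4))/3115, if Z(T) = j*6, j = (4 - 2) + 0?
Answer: -2028527/1445360 ≈ -1.4035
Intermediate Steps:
j = 2 (j = 2 + 0 = 2)
Z(T) = 12 (Z(T) = 2*6 = 12)
-3918/2784 + Z(F(-4))/3115 = -3918/2784 + 12/3115 = -3918*1/2784 + 12*(1/3115) = -653/464 + 12/3115 = -2028527/1445360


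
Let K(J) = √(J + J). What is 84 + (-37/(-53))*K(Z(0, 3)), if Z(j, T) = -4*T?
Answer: 84 + 74*I*√6/53 ≈ 84.0 + 3.42*I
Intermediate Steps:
K(J) = √2*√J (K(J) = √(2*J) = √2*√J)
84 + (-37/(-53))*K(Z(0, 3)) = 84 + (-37/(-53))*(√2*√(-4*3)) = 84 + (-37*(-1/53))*(√2*√(-12)) = 84 + 37*(√2*(2*I*√3))/53 = 84 + 37*(2*I*√6)/53 = 84 + 74*I*√6/53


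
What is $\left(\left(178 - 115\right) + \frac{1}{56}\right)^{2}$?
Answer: $\frac{12453841}{3136} \approx 3971.3$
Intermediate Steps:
$\left(\left(178 - 115\right) + \frac{1}{56}\right)^{2} = \left(63 + \frac{1}{56}\right)^{2} = \left(\frac{3529}{56}\right)^{2} = \frac{12453841}{3136}$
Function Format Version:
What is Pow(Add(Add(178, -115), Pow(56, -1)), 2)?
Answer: Rational(12453841, 3136) ≈ 3971.3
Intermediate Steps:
Pow(Add(Add(178, -115), Pow(56, -1)), 2) = Pow(Add(63, Rational(1, 56)), 2) = Pow(Rational(3529, 56), 2) = Rational(12453841, 3136)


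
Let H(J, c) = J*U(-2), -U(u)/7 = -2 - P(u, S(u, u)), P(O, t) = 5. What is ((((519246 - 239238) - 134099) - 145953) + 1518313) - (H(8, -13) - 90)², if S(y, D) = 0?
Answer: 1427065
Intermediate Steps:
U(u) = 49 (U(u) = -7*(-2 - 1*5) = -7*(-2 - 5) = -7*(-7) = 49)
H(J, c) = 49*J (H(J, c) = J*49 = 49*J)
((((519246 - 239238) - 134099) - 145953) + 1518313) - (H(8, -13) - 90)² = ((((519246 - 239238) - 134099) - 145953) + 1518313) - (49*8 - 90)² = (((280008 - 134099) - 145953) + 1518313) - (392 - 90)² = ((145909 - 145953) + 1518313) - 1*302² = (-44 + 1518313) - 1*91204 = 1518269 - 91204 = 1427065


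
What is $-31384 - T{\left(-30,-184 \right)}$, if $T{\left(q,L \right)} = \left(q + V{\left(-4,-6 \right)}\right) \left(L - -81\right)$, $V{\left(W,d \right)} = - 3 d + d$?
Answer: $-33238$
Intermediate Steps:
$V{\left(W,d \right)} = - 2 d$
$T{\left(q,L \right)} = \left(12 + q\right) \left(81 + L\right)$ ($T{\left(q,L \right)} = \left(q - -12\right) \left(L - -81\right) = \left(q + 12\right) \left(L + 81\right) = \left(12 + q\right) \left(81 + L\right)$)
$-31384 - T{\left(-30,-184 \right)} = -31384 - \left(972 + 12 \left(-184\right) + 81 \left(-30\right) - -5520\right) = -31384 - \left(972 - 2208 - 2430 + 5520\right) = -31384 - 1854 = -33238$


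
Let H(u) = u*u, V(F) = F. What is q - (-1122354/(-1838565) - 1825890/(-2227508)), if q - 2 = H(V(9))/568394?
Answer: 18428203085197676/32330710535115165 ≈ 0.56999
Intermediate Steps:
H(u) = u²
q = 1136869/568394 (q = 2 + 9²/568394 = 2 + 81*(1/568394) = 2 + 81/568394 = 1136869/568394 ≈ 2.0001)
q - (-1122354/(-1838565) - 1825890/(-2227508)) = 1136869/568394 - (-1122354/(-1838565) - 1825890/(-2227508)) = 1136869/568394 - (-1122354*(-1/1838565) - 1825890*(-1/2227508)) = 1136869/568394 - (124706/204285 + 912945/1113754) = 1136869/568394 - 1*325392775649/227523235890 = 1136869/568394 - 325392775649/227523235890 = 18428203085197676/32330710535115165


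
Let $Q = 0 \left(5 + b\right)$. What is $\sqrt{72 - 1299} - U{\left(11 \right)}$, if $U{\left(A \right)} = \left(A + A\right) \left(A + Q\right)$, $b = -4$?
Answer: $-242 + i \sqrt{1227} \approx -242.0 + 35.029 i$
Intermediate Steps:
$Q = 0$ ($Q = 0 \left(5 - 4\right) = 0 \cdot 1 = 0$)
$U{\left(A \right)} = 2 A^{2}$ ($U{\left(A \right)} = \left(A + A\right) \left(A + 0\right) = 2 A A = 2 A^{2}$)
$\sqrt{72 - 1299} - U{\left(11 \right)} = \sqrt{72 - 1299} - 2 \cdot 11^{2} = \sqrt{-1227} - 2 \cdot 121 = i \sqrt{1227} - 242 = -242 + i \sqrt{1227}$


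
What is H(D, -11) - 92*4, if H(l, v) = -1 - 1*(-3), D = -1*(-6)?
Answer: -366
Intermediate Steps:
D = 6
H(l, v) = 2 (H(l, v) = -1 + 3 = 2)
H(D, -11) - 92*4 = 2 - 92*4 = 2 - 368 = -366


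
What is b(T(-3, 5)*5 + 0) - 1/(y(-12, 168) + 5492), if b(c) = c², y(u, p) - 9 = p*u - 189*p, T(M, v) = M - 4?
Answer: 34627076/28267 ≈ 1225.0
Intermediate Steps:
T(M, v) = -4 + M
y(u, p) = 9 - 189*p + p*u (y(u, p) = 9 + (p*u - 189*p) = 9 + (-189*p + p*u) = 9 - 189*p + p*u)
b(T(-3, 5)*5 + 0) - 1/(y(-12, 168) + 5492) = ((-4 - 3)*5 + 0)² - 1/((9 - 189*168 + 168*(-12)) + 5492) = (-7*5 + 0)² - 1/((9 - 31752 - 2016) + 5492) = (-35 + 0)² - 1/(-33759 + 5492) = (-35)² - 1/(-28267) = 1225 - 1*(-1/28267) = 1225 + 1/28267 = 34627076/28267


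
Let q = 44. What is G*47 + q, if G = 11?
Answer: 561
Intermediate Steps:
G*47 + q = 11*47 + 44 = 517 + 44 = 561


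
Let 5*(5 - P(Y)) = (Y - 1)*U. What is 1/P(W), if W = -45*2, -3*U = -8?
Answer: 15/803 ≈ 0.018680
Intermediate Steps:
U = 8/3 (U = -⅓*(-8) = 8/3 ≈ 2.6667)
W = -90
P(Y) = 83/15 - 8*Y/15 (P(Y) = 5 - (Y - 1)*8/(5*3) = 5 - (-1 + Y)*8/(5*3) = 5 - (-8/3 + 8*Y/3)/5 = 5 + (8/15 - 8*Y/15) = 83/15 - 8*Y/15)
1/P(W) = 1/(83/15 - 8/15*(-90)) = 1/(83/15 + 48) = 1/(803/15) = 15/803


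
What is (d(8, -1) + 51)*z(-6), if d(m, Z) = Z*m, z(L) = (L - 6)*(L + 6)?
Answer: 0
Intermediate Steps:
z(L) = (-6 + L)*(6 + L)
(d(8, -1) + 51)*z(-6) = (-1*8 + 51)*(-36 + (-6)²) = (-8 + 51)*(-36 + 36) = 43*0 = 0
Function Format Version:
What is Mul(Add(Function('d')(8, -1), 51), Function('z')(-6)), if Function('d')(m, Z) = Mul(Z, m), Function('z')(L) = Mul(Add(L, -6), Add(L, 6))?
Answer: 0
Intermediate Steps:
Function('z')(L) = Mul(Add(-6, L), Add(6, L))
Mul(Add(Function('d')(8, -1), 51), Function('z')(-6)) = Mul(Add(Mul(-1, 8), 51), Add(-36, Pow(-6, 2))) = Mul(Add(-8, 51), Add(-36, 36)) = Mul(43, 0) = 0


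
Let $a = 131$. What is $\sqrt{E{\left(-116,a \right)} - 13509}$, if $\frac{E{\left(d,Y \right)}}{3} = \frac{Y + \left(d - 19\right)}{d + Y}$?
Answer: $\frac{i \sqrt{337745}}{5} \approx 116.23 i$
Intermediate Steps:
$E{\left(d,Y \right)} = \frac{3 \left(-19 + Y + d\right)}{Y + d}$ ($E{\left(d,Y \right)} = 3 \frac{Y + \left(d - 19\right)}{d + Y} = 3 \frac{Y + \left(d - 19\right)}{Y + d} = 3 \frac{Y + \left(-19 + d\right)}{Y + d} = 3 \frac{-19 + Y + d}{Y + d} = \frac{3 \left(-19 + Y + d\right)}{Y + d}$)
$\sqrt{E{\left(-116,a \right)} - 13509} = \sqrt{\frac{3 \left(-19 + 131 - 116\right)}{131 - 116} - 13509} = \sqrt{3 \cdot \frac{1}{15} \left(-4\right) - 13509} = \sqrt{- \frac{4}{5} - 13509} = \sqrt{- \frac{67549}{5}} = \frac{i \sqrt{337745}}{5}$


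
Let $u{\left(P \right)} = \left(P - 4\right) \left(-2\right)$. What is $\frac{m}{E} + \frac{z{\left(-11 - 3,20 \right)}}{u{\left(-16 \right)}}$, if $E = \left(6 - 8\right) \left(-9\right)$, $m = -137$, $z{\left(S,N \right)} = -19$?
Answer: $- \frac{2911}{360} \approx -8.0861$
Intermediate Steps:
$u{\left(P \right)} = 8 - 2 P$ ($u{\left(P \right)} = \left(-4 + P\right) \left(-2\right) = 8 - 2 P$)
$E = 18$ ($E = \left(-2\right) \left(-9\right) = 18$)
$\frac{m}{E} + \frac{z{\left(-11 - 3,20 \right)}}{u{\left(-16 \right)}} = - \frac{137}{18} - \frac{19}{8 - -32} = \left(-137\right) \frac{1}{18} - \frac{19}{8 + 32} = - \frac{137}{18} - \frac{19}{40} = - \frac{2911}{360}$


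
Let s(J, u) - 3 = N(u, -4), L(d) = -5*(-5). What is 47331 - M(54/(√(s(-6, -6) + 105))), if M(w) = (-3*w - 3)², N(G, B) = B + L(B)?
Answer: 2026098/43 - 324*√129/43 ≈ 47033.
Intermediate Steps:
L(d) = 25
N(G, B) = 25 + B (N(G, B) = B + 25 = 25 + B)
s(J, u) = 24 (s(J, u) = 3 + (25 - 4) = 3 + 21 = 24)
M(w) = (-3 - 3*w)²
47331 - M(54/(√(s(-6, -6) + 105))) = 47331 - 9*(1 + 54/(√(24 + 105)))² = 47331 - 9*(1 + 54/(√129))² = 47331 - 9*(1 + 54*(√129/129))² = 47331 - 9*(1 + 18*√129/43)²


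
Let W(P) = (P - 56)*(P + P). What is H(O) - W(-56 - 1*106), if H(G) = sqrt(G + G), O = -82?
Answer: -70632 + 2*I*sqrt(41) ≈ -70632.0 + 12.806*I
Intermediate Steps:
H(G) = sqrt(2)*sqrt(G) (H(G) = sqrt(2*G) = sqrt(2)*sqrt(G))
W(P) = 2*P*(-56 + P) (W(P) = (-56 + P)*(2*P) = 2*P*(-56 + P))
H(O) - W(-56 - 1*106) = sqrt(2)*sqrt(-82) - 2*(-56 - 1*106)*(-56 + (-56 - 1*106)) = sqrt(2)*(I*sqrt(82)) - 2*(-56 - 106)*(-56 + (-56 - 106)) = 2*I*sqrt(41) - 2*(-162)*(-56 - 162) = 2*I*sqrt(41) - 2*(-162)*(-218) = 2*I*sqrt(41) - 1*70632 = 2*I*sqrt(41) - 70632 = -70632 + 2*I*sqrt(41)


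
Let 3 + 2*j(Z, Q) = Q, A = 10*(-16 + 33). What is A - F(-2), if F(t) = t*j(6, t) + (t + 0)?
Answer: 167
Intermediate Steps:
A = 170 (A = 10*17 = 170)
j(Z, Q) = -3/2 + Q/2
F(t) = t + t*(-3/2 + t/2) (F(t) = t*(-3/2 + t/2) + (t + 0) = t*(-3/2 + t/2) + t = t + t*(-3/2 + t/2))
A - F(-2) = 170 - (-2)*(-1 - 2)/2 = 170 - (-2)*(-3)/2 = 170 - 1*3 = 170 - 3 = 167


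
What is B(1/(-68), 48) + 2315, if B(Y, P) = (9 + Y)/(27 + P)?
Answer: 11807111/5100 ≈ 2315.1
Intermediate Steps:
B(Y, P) = (9 + Y)/(27 + P)
B(1/(-68), 48) + 2315 = (9 + 1/(-68))/(27 + 48) + 2315 = (9 - 1/68)/75 + 2315 = (1/75)*(611/68) + 2315 = 611/5100 + 2315 = 11807111/5100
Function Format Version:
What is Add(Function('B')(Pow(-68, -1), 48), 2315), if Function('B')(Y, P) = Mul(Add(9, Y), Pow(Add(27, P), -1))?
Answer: Rational(11807111, 5100) ≈ 2315.1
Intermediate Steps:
Function('B')(Y, P) = Mul(Pow(Add(27, P), -1), Add(9, Y))
Add(Function('B')(Pow(-68, -1), 48), 2315) = Add(Mul(Pow(Add(27, 48), -1), Add(9, Pow(-68, -1))), 2315) = Add(Mul(Pow(75, -1), Add(9, Rational(-1, 68))), 2315) = Add(Mul(Rational(1, 75), Rational(611, 68)), 2315) = Add(Rational(611, 5100), 2315) = Rational(11807111, 5100)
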